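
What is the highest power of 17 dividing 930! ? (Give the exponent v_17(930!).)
v_17(930!) = 57

Legendre's formula: v_p(n!) = Σ_{k ≥ 1} ⌊n / p^k⌋. For p = 17, n = 930, the terms are:
  ⌊930/17^1⌋ = ⌊930/17⌋ = 54
  ⌊930/17^2⌋ = ⌊930/289⌋ = 3
(the next term ⌊930/17^3⌋ = 0, terminating the sum). Summing: v_17(930!) = 54 + 3 = 57.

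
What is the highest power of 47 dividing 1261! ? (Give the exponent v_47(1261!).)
v_47(1261!) = 26

Legendre's formula: v_p(n!) = Σ_{k ≥ 1} ⌊n / p^k⌋. For p = 47, n = 1261, the terms are:
  ⌊1261/47^1⌋ = ⌊1261/47⌋ = 26
(the next term ⌊1261/47^2⌋ = 0, terminating the sum). Summing: v_47(1261!) = 26 = 26.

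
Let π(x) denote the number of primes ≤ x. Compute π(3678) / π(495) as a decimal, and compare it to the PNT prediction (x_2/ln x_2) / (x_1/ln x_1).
π(3678)/π(495) = 514/94 ≈ 5.4681;  PNT prediction ≈ 5.6152.

π(495) = 94 and π(3678) = 514, so π(3678)/π(495) ≈ 5.4681. The PNT-predicted ratio is (3678/ln(3678)) / (495/ln(495)) ≈ 5.6152. The two agree to within a few percent, as expected.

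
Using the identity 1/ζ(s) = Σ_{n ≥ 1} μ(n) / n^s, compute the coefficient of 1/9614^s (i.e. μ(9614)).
μ(9614) = 1

Factor n = 9614 = 2 · 11 · 19 · 23. μ(n) = 0 if any exponent ≥ 2 (not squarefree); otherwise μ(n) = (−1)^{ω(n)} where ω(n) is the number of distinct prime factors. Applying: μ(9614) = 1.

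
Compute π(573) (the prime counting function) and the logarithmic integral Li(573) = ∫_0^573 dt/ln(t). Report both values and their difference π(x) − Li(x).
π(573) = 105;  Li(573) ≈ 113.41;  π(x) − Li(x) ≈ -8.41.

Direct count of primes ≤ 573 gives π(573) = 105. Numerical evaluation of the logarithmic integral gives Li(573) ≈ 113.41. The difference π(x) − Li(x) ≈ -8.41 is typically negative for small/moderate x (Li(x) overestimates), though Littlewood's theorem shows this sign changes infinitely often.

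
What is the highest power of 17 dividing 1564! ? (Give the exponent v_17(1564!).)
v_17(1564!) = 97

Legendre's formula: v_p(n!) = Σ_{k ≥ 1} ⌊n / p^k⌋. For p = 17, n = 1564, the terms are:
  ⌊1564/17^1⌋ = ⌊1564/17⌋ = 92
  ⌊1564/17^2⌋ = ⌊1564/289⌋ = 5
(the next term ⌊1564/17^3⌋ = 0, terminating the sum). Summing: v_17(1564!) = 92 + 5 = 97.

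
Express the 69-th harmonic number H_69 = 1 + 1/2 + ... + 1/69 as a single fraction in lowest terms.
H_69 = 42409610330030873613929048033/8801320137209899102584580800

Direct summation: H_69 = 1 + 1/2 + ... + 1/69. The least common denominator is lcm(1, ..., 69) = 79211881234889091923261227200; over this denominator the numerator is 79211881234889091923261227200 + 39605940617444545961630613600 + 26403960411629697307753742400 + 19802970308722272980815306800 + 15842376246977818384652245440 + 13201980205814848653876871200 + 11315983033555584560465889600 + 9901485154361136490407653400 + 8801320137209899102584580800 + 7921188123488909192326122720 + 7201080112262644720296475200 + 6600990102907424326938435600 + 6093221633453007071020094400 + 5657991516777792280232944800 + 5280792082325939461550748480 + 4950742577180568245203826700 + 4659522425581711289603601600 + 4400660068604949551292290400 + 4169046380783636417013748800 + 3960594061744454596163061360 + 3771994344518528186821963200 + 3600540056131322360148237600 + 3443994836299525735793966400 + 3300495051453712163469217800 + 3168475249395563676930449088 + 3046610816726503535510047200 + 2933773379069966367528193600 + 2828995758388896140116472400 + 2731444180513416962871076800 + 2640396041162969730775374240 + 2555221975319002965266491200 + 2475371288590284122601913350 + 2400360037420881573432158400 + 2329761212790855644801800800 + 2263196606711116912093177920 + 2200330034302474775646145200 + 2140861654997002484412465600 + 2084523190391818208506874400 + 2031073877817669023673364800 + 1980297030872227298081530680 + 1931997103289977851786859200 + 1885997172259264093410981600 + 1842136772904397486587470400 + 1800270028065661180074118800 + 1760264027441979820516916160 + 1721997418149762867896983200 + 1685359175210406211133217600 + 1650247525726856081734608900 + 1616569004793654937209412800 + 1584237624697781838465224544 + 1553174141860570429867867200 + 1523305408363251767755023600 + 1494563796884699847608702400 + 1466886689534983183764096800 + 1440216022452528944059295040 + 1414497879194448070058236200 + 1389682126927878805671249600 + 1365722090256708481435538400 + 1342574258218459185140020800 + 1320198020581484865387687120 + 1298555430080149047922315200 + 1277610987659501482633245600 + 1257331448172842728940654400 + 1237685644295142061300956675 + 1218644326690601414204018880 + 1200180018710440786716079200 + 1182266884102822267511361600 + 1164880606395427822400900400 + 1147998278766508578597988800 = 381686492970277862525361432297, so H_69 = 381686492970277862525361432297/79211881234889091923261227200; reducing by gcd(381686492970277862525361432297, 79211881234889091923261227200) = 9 gives 42409610330030873613929048033/8801320137209899102584580800 ≈ 4.81855. (The PNT-adjacent estimate ln(69) + γ ≈ 4.81132 matches within O(1/n).)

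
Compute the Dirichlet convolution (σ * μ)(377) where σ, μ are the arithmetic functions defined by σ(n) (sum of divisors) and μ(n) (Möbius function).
(σ * μ)(377) = 377

Divisors of 377: [1, 13, 29, 377]. For each d | 377:
  d = 1: σ(1) · μ(377/1) = 1 · 1 = 1
  d = 13: σ(13) · μ(377/13) = 14 · -1 = -14
  d = 29: σ(29) · μ(377/29) = 30 · -1 = -30
  d = 377: σ(377) · μ(377/377) = 420 · 1 = 420
Summing: (σ * μ)(377) = 1 + -14 + -30 + 420 = 377.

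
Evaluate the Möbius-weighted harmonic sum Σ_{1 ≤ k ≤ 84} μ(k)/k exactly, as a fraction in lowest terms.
Σ μ(k)/k = -223590076836035175208867029720/8902150522975861711854133933093

Values of μ(k) for 1 ≤ k ≤ 84: μ(1) = 1, μ(2) = -1, μ(3) = -1, μ(5) = -1, μ(6) = 1, μ(7) = -1, μ(10) = 1, μ(11) = -1, μ(13) = -1, μ(14) = 1, μ(15) = 1, μ(17) = -1, μ(19) = -1, μ(21) = 1, μ(22) = 1, μ(23) = -1, μ(26) = 1, μ(29) = -1, μ(30) = -1, μ(31) = -1, μ(33) = 1, μ(34) = 1, μ(35) = 1, μ(37) = -1, μ(38) = 1, μ(39) = 1, μ(41) = -1, μ(42) = -1, μ(43) = -1, μ(46) = 1, μ(47) = -1, μ(51) = 1, μ(53) = -1, μ(55) = 1, μ(57) = 1, μ(58) = 1, μ(59) = -1, μ(61) = -1, μ(62) = 1, μ(65) = 1, μ(66) = -1, μ(67) = -1, μ(69) = 1, μ(70) = -1, μ(71) = -1, μ(73) = -1, μ(74) = 1, μ(77) = 1, μ(78) = -1, μ(79) = -1, μ(82) = 1, μ(83) = -1, with μ = 0 on non-squarefree integers. Summing μ(k)/k for k where μ(k) ≠ 0 gives -223590076836035175208867029720/8902150522975861711854133933093 ≈ -0.0251. (PNT ⟺ this sum → 0 as n → ∞.)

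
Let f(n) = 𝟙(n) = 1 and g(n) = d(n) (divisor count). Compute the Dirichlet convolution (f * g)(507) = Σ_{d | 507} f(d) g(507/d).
(𝟙 * d)(507) = 18

Divisors of 507: [1, 3, 13, 39, 169, 507]. For each d | 507:
  d = 1: 𝟙(1) · d(507/1) = 1 · 6 = 6
  d = 3: 𝟙(3) · d(507/3) = 1 · 3 = 3
  d = 13: 𝟙(13) · d(507/13) = 1 · 4 = 4
  d = 39: 𝟙(39) · d(507/39) = 1 · 2 = 2
  d = 169: 𝟙(169) · d(507/169) = 1 · 2 = 2
  d = 507: 𝟙(507) · d(507/507) = 1 · 1 = 1
Summing: (𝟙 * d)(507) = 6 + 3 + 4 + 2 + 2 + 1 = 18.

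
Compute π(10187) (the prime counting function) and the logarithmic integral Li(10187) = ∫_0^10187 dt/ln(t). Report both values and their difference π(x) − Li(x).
π(10187) = 1251;  Li(10187) ≈ 1266.42;  π(x) − Li(x) ≈ -15.42.

Direct count of primes ≤ 10187 gives π(10187) = 1251. Numerical evaluation of the logarithmic integral gives Li(10187) ≈ 1266.42. The difference π(x) − Li(x) ≈ -15.42 is typically negative for small/moderate x (Li(x) overestimates), though Littlewood's theorem shows this sign changes infinitely often.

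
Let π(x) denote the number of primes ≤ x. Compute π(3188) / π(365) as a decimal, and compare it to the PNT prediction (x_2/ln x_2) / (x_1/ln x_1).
π(3188)/π(365) = 451/72 ≈ 6.2639;  PNT prediction ≈ 6.3878.

π(365) = 72 and π(3188) = 451, so π(3188)/π(365) ≈ 6.2639. The PNT-predicted ratio is (3188/ln(3188)) / (365/ln(365)) ≈ 6.3878. The two agree to within a few percent, as expected.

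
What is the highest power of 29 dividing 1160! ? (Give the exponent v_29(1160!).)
v_29(1160!) = 41

Legendre's formula: v_p(n!) = Σ_{k ≥ 1} ⌊n / p^k⌋. For p = 29, n = 1160, the terms are:
  ⌊1160/29^1⌋ = ⌊1160/29⌋ = 40
  ⌊1160/29^2⌋ = ⌊1160/841⌋ = 1
(the next term ⌊1160/29^3⌋ = 0, terminating the sum). Summing: v_29(1160!) = 40 + 1 = 41.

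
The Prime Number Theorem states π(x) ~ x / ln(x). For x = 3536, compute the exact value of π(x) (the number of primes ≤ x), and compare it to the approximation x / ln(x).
π(3536) = 494;  x/ln(x) ≈ 432.76;  relative error ≈ 12.40%.

Directly count primes up to 3536: π(3536) = 494. The PNT approximation gives 3536/ln(3536) ≈ 3536/8.17075 ≈ 432.76. Relative error (π(x) − x/ln(x)) / π(x) ≈ 12.40%; the approximation is known to undercount slightly (Li(x) is a better estimate).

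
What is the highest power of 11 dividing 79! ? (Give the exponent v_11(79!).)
v_11(79!) = 7

Legendre's formula: v_p(n!) = Σ_{k ≥ 1} ⌊n / p^k⌋. For p = 11, n = 79, the terms are:
  ⌊79/11^1⌋ = ⌊79/11⌋ = 7
(the next term ⌊79/11^2⌋ = 0, terminating the sum). Summing: v_11(79!) = 7 = 7.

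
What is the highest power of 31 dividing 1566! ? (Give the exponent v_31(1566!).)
v_31(1566!) = 51

Legendre's formula: v_p(n!) = Σ_{k ≥ 1} ⌊n / p^k⌋. For p = 31, n = 1566, the terms are:
  ⌊1566/31^1⌋ = ⌊1566/31⌋ = 50
  ⌊1566/31^2⌋ = ⌊1566/961⌋ = 1
(the next term ⌊1566/31^3⌋ = 0, terminating the sum). Summing: v_31(1566!) = 50 + 1 = 51.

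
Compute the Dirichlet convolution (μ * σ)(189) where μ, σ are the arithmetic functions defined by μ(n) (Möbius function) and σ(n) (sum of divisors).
(μ * σ)(189) = 189

Divisors of 189: [1, 3, 7, 9, 21, 27, 63, 189]. For each d | 189:
  d = 1: μ(1) · σ(189/1) = 1 · 320 = 320
  d = 3: μ(3) · σ(189/3) = -1 · 104 = -104
  d = 7: μ(7) · σ(189/7) = -1 · 40 = -40
  d = 9: μ(9) · σ(189/9) = 0 · 32 = 0
  d = 21: μ(21) · σ(189/21) = 1 · 13 = 13
  d = 27: μ(27) · σ(189/27) = 0 · 8 = 0
  d = 63: μ(63) · σ(189/63) = 0 · 4 = 0
  d = 189: μ(189) · σ(189/189) = 0 · 1 = 0
Summing: (μ * σ)(189) = 320 + -104 + -40 + 0 + 13 + 0 + 0 + 0 = 189.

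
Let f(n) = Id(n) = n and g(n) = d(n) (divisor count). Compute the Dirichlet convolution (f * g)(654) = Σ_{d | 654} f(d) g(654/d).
(Id * d)(654) = 2220

Divisors of 654: [1, 2, 3, 6, 109, 218, 327, 654]. For each d | 654:
  d = 1: Id(1) · d(654/1) = 1 · 8 = 8
  d = 2: Id(2) · d(654/2) = 2 · 4 = 8
  d = 3: Id(3) · d(654/3) = 3 · 4 = 12
  d = 6: Id(6) · d(654/6) = 6 · 2 = 12
  d = 109: Id(109) · d(654/109) = 109 · 4 = 436
  d = 218: Id(218) · d(654/218) = 218 · 2 = 436
  d = 327: Id(327) · d(654/327) = 327 · 2 = 654
  d = 654: Id(654) · d(654/654) = 654 · 1 = 654
Summing: (Id * d)(654) = 8 + 8 + 12 + 12 + 436 + 436 + 654 + 654 = 2220.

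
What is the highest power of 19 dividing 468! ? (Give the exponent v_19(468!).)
v_19(468!) = 25

Legendre's formula: v_p(n!) = Σ_{k ≥ 1} ⌊n / p^k⌋. For p = 19, n = 468, the terms are:
  ⌊468/19^1⌋ = ⌊468/19⌋ = 24
  ⌊468/19^2⌋ = ⌊468/361⌋ = 1
(the next term ⌊468/19^3⌋ = 0, terminating the sum). Summing: v_19(468!) = 24 + 1 = 25.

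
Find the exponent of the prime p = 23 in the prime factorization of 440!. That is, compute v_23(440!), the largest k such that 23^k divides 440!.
v_23(440!) = 19

Legendre's formula: v_p(n!) = Σ_{k ≥ 1} ⌊n / p^k⌋. For p = 23, n = 440, the terms are:
  ⌊440/23^1⌋ = ⌊440/23⌋ = 19
(the next term ⌊440/23^2⌋ = 0, terminating the sum). Summing: v_23(440!) = 19 = 19.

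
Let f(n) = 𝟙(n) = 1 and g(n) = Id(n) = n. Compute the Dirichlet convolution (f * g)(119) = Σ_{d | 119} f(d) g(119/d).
(𝟙 * Id)(119) = 144

Divisors of 119: [1, 7, 17, 119]. For each d | 119:
  d = 1: 𝟙(1) · Id(119/1) = 1 · 119 = 119
  d = 7: 𝟙(7) · Id(119/7) = 1 · 17 = 17
  d = 17: 𝟙(17) · Id(119/17) = 1 · 7 = 7
  d = 119: 𝟙(119) · Id(119/119) = 1 · 1 = 1
Summing: (𝟙 * Id)(119) = 119 + 17 + 7 + 1 = 144.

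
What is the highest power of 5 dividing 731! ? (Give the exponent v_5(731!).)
v_5(731!) = 181

Legendre's formula: v_p(n!) = Σ_{k ≥ 1} ⌊n / p^k⌋. For p = 5, n = 731, the terms are:
  ⌊731/5^1⌋ = ⌊731/5⌋ = 146
  ⌊731/5^2⌋ = ⌊731/25⌋ = 29
  ⌊731/5^3⌋ = ⌊731/125⌋ = 5
  ⌊731/5^4⌋ = ⌊731/625⌋ = 1
(the next term ⌊731/5^5⌋ = 0, terminating the sum). Summing: v_5(731!) = 146 + 29 + 5 + 1 = 181.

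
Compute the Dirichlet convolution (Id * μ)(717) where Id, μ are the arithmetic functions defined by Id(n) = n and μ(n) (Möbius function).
(Id * μ)(717) = 476

Divisors of 717: [1, 3, 239, 717]. For each d | 717:
  d = 1: Id(1) · μ(717/1) = 1 · 1 = 1
  d = 3: Id(3) · μ(717/3) = 3 · -1 = -3
  d = 239: Id(239) · μ(717/239) = 239 · -1 = -239
  d = 717: Id(717) · μ(717/717) = 717 · 1 = 717
Summing: (Id * μ)(717) = 1 + -3 + -239 + 717 = 476.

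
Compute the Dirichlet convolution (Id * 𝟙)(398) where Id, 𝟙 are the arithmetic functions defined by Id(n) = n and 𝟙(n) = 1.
(Id * 𝟙)(398) = 600

Divisors of 398: [1, 2, 199, 398]. For each d | 398:
  d = 1: Id(1) · 𝟙(398/1) = 1 · 1 = 1
  d = 2: Id(2) · 𝟙(398/2) = 2 · 1 = 2
  d = 199: Id(199) · 𝟙(398/199) = 199 · 1 = 199
  d = 398: Id(398) · 𝟙(398/398) = 398 · 1 = 398
Summing: (Id * 𝟙)(398) = 1 + 2 + 199 + 398 = 600.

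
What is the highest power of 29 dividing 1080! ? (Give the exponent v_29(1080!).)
v_29(1080!) = 38

Legendre's formula: v_p(n!) = Σ_{k ≥ 1} ⌊n / p^k⌋. For p = 29, n = 1080, the terms are:
  ⌊1080/29^1⌋ = ⌊1080/29⌋ = 37
  ⌊1080/29^2⌋ = ⌊1080/841⌋ = 1
(the next term ⌊1080/29^3⌋ = 0, terminating the sum). Summing: v_29(1080!) = 37 + 1 = 38.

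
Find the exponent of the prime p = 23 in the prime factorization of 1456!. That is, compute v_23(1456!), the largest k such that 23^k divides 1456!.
v_23(1456!) = 65

Legendre's formula: v_p(n!) = Σ_{k ≥ 1} ⌊n / p^k⌋. For p = 23, n = 1456, the terms are:
  ⌊1456/23^1⌋ = ⌊1456/23⌋ = 63
  ⌊1456/23^2⌋ = ⌊1456/529⌋ = 2
(the next term ⌊1456/23^3⌋ = 0, terminating the sum). Summing: v_23(1456!) = 63 + 2 = 65.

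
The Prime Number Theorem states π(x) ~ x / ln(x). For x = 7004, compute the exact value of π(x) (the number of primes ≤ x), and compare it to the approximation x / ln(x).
π(7004) = 901;  x/ln(x) ≈ 791.03;  relative error ≈ 12.20%.

Directly count primes up to 7004: π(7004) = 901. The PNT approximation gives 7004/ln(7004) ≈ 7004/8.85424 ≈ 791.03. Relative error (π(x) − x/ln(x)) / π(x) ≈ 12.20%; the approximation is known to undercount slightly (Li(x) is a better estimate).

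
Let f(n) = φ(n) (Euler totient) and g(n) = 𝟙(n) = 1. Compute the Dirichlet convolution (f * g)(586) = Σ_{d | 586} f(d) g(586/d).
(φ * 𝟙)(586) = 586

Divisors of 586: [1, 2, 293, 586]. For each d | 586:
  d = 1: φ(1) · 𝟙(586/1) = 1 · 1 = 1
  d = 2: φ(2) · 𝟙(586/2) = 1 · 1 = 1
  d = 293: φ(293) · 𝟙(586/293) = 292 · 1 = 292
  d = 586: φ(586) · 𝟙(586/586) = 292 · 1 = 292
Summing: (φ * 𝟙)(586) = 1 + 1 + 292 + 292 = 586.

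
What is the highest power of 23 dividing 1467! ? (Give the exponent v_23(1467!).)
v_23(1467!) = 65

Legendre's formula: v_p(n!) = Σ_{k ≥ 1} ⌊n / p^k⌋. For p = 23, n = 1467, the terms are:
  ⌊1467/23^1⌋ = ⌊1467/23⌋ = 63
  ⌊1467/23^2⌋ = ⌊1467/529⌋ = 2
(the next term ⌊1467/23^3⌋ = 0, terminating the sum). Summing: v_23(1467!) = 63 + 2 = 65.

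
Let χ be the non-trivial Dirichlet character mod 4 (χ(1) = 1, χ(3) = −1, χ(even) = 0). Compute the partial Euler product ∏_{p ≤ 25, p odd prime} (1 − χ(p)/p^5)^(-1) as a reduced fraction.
∏ = 19221914719363107239019289471588875/19296053991287416836128860852453376

The odd primes p ≤ 25 are [3, 5, 7, 11, 13, 17, 19, 23]. For each, χ(p) = 1 if p ≡ 1 mod 4, χ(p) = −1 if p ≡ 3 mod 4. Taking (1 − χ(p)/p^5)^(-1) = p^5/(p^5 − χ(p)): (1 − (-1)/3^5)^(-1) · (1 − (1)/5^5)^(-1) · (1 − (-1)/7^5)^(-1) · (1 − (-1)/11^5)^(-1) · (1 − (1)/13^5)^(-1) · (1 − (1)/17^5)^(-1) · (1 − (-1)/19^5)^(-1) · (1 − (-1)/23^5)^(-1) = 19221914719363107239019289471588875/19296053991287416836128860852453376.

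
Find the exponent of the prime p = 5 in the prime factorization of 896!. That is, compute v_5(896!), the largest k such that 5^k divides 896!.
v_5(896!) = 222

Legendre's formula: v_p(n!) = Σ_{k ≥ 1} ⌊n / p^k⌋. For p = 5, n = 896, the terms are:
  ⌊896/5^1⌋ = ⌊896/5⌋ = 179
  ⌊896/5^2⌋ = ⌊896/25⌋ = 35
  ⌊896/5^3⌋ = ⌊896/125⌋ = 7
  ⌊896/5^4⌋ = ⌊896/625⌋ = 1
(the next term ⌊896/5^5⌋ = 0, terminating the sum). Summing: v_5(896!) = 179 + 35 + 7 + 1 = 222.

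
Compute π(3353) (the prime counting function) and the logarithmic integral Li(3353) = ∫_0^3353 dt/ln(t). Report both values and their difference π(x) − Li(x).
π(3353) = 472;  Li(3353) ≈ 486.54;  π(x) − Li(x) ≈ -14.54.

Direct count of primes ≤ 3353 gives π(3353) = 472. Numerical evaluation of the logarithmic integral gives Li(3353) ≈ 486.54. The difference π(x) − Li(x) ≈ -14.54 is typically negative for small/moderate x (Li(x) overestimates), though Littlewood's theorem shows this sign changes infinitely often.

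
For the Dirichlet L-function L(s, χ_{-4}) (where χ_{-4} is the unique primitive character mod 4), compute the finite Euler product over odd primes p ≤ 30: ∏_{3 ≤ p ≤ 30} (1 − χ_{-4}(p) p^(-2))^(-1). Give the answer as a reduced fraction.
∏ = 949136745811969/1035447238656000

The odd primes p ≤ 30 are [3, 5, 7, 11, 13, 17, 19, 23, 29]. For each, χ(p) = 1 if p ≡ 1 mod 4, χ(p) = −1 if p ≡ 3 mod 4. Taking (1 − χ(p)/p^2)^(-1) = p^2/(p^2 − χ(p)): (1 − (-1)/3^2)^(-1) · (1 − (1)/5^2)^(-1) · (1 − (-1)/7^2)^(-1) · (1 − (-1)/11^2)^(-1) · (1 − (1)/13^2)^(-1) · (1 − (1)/17^2)^(-1) · (1 − (-1)/19^2)^(-1) · (1 − (-1)/23^2)^(-1) · (1 − (1)/29^2)^(-1) = 949136745811969/1035447238656000.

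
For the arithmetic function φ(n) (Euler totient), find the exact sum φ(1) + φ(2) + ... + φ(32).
Σ_{n ≤ 32} φ(n) = 324

Compute φ(n) for each 1 ≤ n ≤ 32: φ(1) = 1, φ(2) = 1, φ(3) = 2, φ(4) = 2, φ(5) = 4, φ(6) = 2, φ(7) = 6, φ(8) = 4, φ(9) = 6, φ(10) = 4, φ(11) = 10, φ(12) = 4, φ(13) = 12, φ(14) = 6, φ(15) = 8, φ(16) = 8, φ(17) = 16, φ(18) = 6, φ(19) = 18, φ(20) = 8, φ(21) = 12, φ(22) = 10, φ(23) = 22, φ(24) = 8, φ(25) = 20, φ(26) = 12, φ(27) = 18, φ(28) = 12, φ(29) = 28, φ(30) = 8, φ(31) = 30, φ(32) = 16. Summing all 32 values: 324. (Average order: Σ_{n ≤ x} φ(n) ~ (3/π²) x². For x = 32, (3/π²)·32² ≈ 311.26.)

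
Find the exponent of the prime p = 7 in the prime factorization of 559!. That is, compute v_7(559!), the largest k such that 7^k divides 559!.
v_7(559!) = 91

Legendre's formula: v_p(n!) = Σ_{k ≥ 1} ⌊n / p^k⌋. For p = 7, n = 559, the terms are:
  ⌊559/7^1⌋ = ⌊559/7⌋ = 79
  ⌊559/7^2⌋ = ⌊559/49⌋ = 11
  ⌊559/7^3⌋ = ⌊559/343⌋ = 1
(the next term ⌊559/7^4⌋ = 0, terminating the sum). Summing: v_7(559!) = 79 + 11 + 1 = 91.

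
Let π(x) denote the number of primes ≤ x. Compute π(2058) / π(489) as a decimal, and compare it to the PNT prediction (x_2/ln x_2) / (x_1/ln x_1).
π(2058)/π(489) = 310/93 ≈ 3.3333;  PNT prediction ≈ 3.4158.

π(489) = 93 and π(2058) = 310, so π(2058)/π(489) ≈ 3.3333. The PNT-predicted ratio is (2058/ln(2058)) / (489/ln(489)) ≈ 3.4158. The two agree to within a few percent, as expected.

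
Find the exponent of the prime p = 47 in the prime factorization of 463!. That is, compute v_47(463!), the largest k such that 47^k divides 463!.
v_47(463!) = 9

Legendre's formula: v_p(n!) = Σ_{k ≥ 1} ⌊n / p^k⌋. For p = 47, n = 463, the terms are:
  ⌊463/47^1⌋ = ⌊463/47⌋ = 9
(the next term ⌊463/47^2⌋ = 0, terminating the sum). Summing: v_47(463!) = 9 = 9.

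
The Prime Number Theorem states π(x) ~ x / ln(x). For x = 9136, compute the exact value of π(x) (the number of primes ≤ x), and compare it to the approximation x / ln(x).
π(9136) = 1132;  x/ln(x) ≈ 1001.76;  relative error ≈ 11.51%.

Directly count primes up to 9136: π(9136) = 1132. The PNT approximation gives 9136/ln(9136) ≈ 9136/9.11998 ≈ 1001.76. Relative error (π(x) − x/ln(x)) / π(x) ≈ 11.51%; the approximation is known to undercount slightly (Li(x) is a better estimate).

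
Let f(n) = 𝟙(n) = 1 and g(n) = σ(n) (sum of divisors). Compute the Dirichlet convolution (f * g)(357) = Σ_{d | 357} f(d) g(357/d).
(𝟙 * σ)(357) = 855

Divisors of 357: [1, 3, 7, 17, 21, 51, 119, 357]. For each d | 357:
  d = 1: 𝟙(1) · σ(357/1) = 1 · 576 = 576
  d = 3: 𝟙(3) · σ(357/3) = 1 · 144 = 144
  d = 7: 𝟙(7) · σ(357/7) = 1 · 72 = 72
  d = 17: 𝟙(17) · σ(357/17) = 1 · 32 = 32
  d = 21: 𝟙(21) · σ(357/21) = 1 · 18 = 18
  d = 51: 𝟙(51) · σ(357/51) = 1 · 8 = 8
  d = 119: 𝟙(119) · σ(357/119) = 1 · 4 = 4
  d = 357: 𝟙(357) · σ(357/357) = 1 · 1 = 1
Summing: (𝟙 * σ)(357) = 576 + 144 + 72 + 32 + 18 + 8 + 4 + 1 = 855.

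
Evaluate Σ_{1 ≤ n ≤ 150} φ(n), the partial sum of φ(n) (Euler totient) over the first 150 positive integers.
Σ_{n ≤ 150} φ(n) = 6858

Compute φ(n) for each 1 ≤ n ≤ 150: φ(1) = 1, φ(2) = 1, φ(3) = 2, φ(4) = 2, φ(5) = 4, φ(6) = 2, φ(7) = 6, φ(8) = 4, φ(9) = 6, φ(10) = 4, φ(11) = 10, φ(12) = 4, φ(13) = 12, φ(14) = 6, φ(15) = 8, φ(16) = 8, φ(17) = 16, φ(18) = 6, φ(19) = 18, φ(20) = 8, φ(21) = 12, φ(22) = 10, φ(23) = 22, φ(24) = 8, φ(25) = 20, φ(26) = 12, φ(27) = 18, φ(28) = 12, φ(29) = 28, φ(30) = 8, φ(31) = 30, φ(32) = 16, φ(33) = 20, φ(34) = 16, φ(35) = 24, φ(36) = 12, φ(37) = 36, φ(38) = 18, φ(39) = 24, φ(40) = 16, φ(41) = 40, φ(42) = 12, φ(43) = 42, φ(44) = 20, φ(45) = 24, φ(46) = 22, φ(47) = 46, φ(48) = 16, φ(49) = 42, φ(50) = 20, φ(51) = 32, φ(52) = 24, φ(53) = 52, φ(54) = 18, φ(55) = 40, φ(56) = 24, φ(57) = 36, φ(58) = 28, φ(59) = 58, φ(60) = 16, φ(61) = 60, φ(62) = 30, φ(63) = 36, φ(64) = 32, φ(65) = 48, φ(66) = 20, φ(67) = 66, φ(68) = 32, φ(69) = 44, φ(70) = 24, φ(71) = 70, φ(72) = 24, φ(73) = 72, φ(74) = 36, φ(75) = 40, φ(76) = 36, φ(77) = 60, φ(78) = 24, φ(79) = 78, φ(80) = 32, φ(81) = 54, φ(82) = 40, φ(83) = 82, φ(84) = 24, φ(85) = 64, φ(86) = 42, φ(87) = 56, φ(88) = 40, φ(89) = 88, φ(90) = 24, φ(91) = 72, φ(92) = 44, φ(93) = 60, φ(94) = 46, φ(95) = 72, φ(96) = 32, φ(97) = 96, φ(98) = 42, φ(99) = 60, φ(100) = 40, φ(101) = 100, φ(102) = 32, φ(103) = 102, φ(104) = 48, φ(105) = 48, φ(106) = 52, φ(107) = 106, φ(108) = 36, φ(109) = 108, φ(110) = 40, φ(111) = 72, φ(112) = 48, φ(113) = 112, φ(114) = 36, φ(115) = 88, φ(116) = 56, φ(117) = 72, φ(118) = 58, φ(119) = 96, φ(120) = 32, φ(121) = 110, φ(122) = 60, φ(123) = 80, φ(124) = 60, φ(125) = 100, φ(126) = 36, φ(127) = 126, φ(128) = 64, φ(129) = 84, φ(130) = 48, φ(131) = 130, φ(132) = 40, φ(133) = 108, φ(134) = 66, φ(135) = 72, φ(136) = 64, φ(137) = 136, φ(138) = 44, φ(139) = 138, φ(140) = 48, φ(141) = 92, φ(142) = 70, φ(143) = 120, φ(144) = 48, φ(145) = 112, φ(146) = 72, φ(147) = 84, φ(148) = 72, φ(149) = 148, φ(150) = 40. Summing all 150 values: 6858. (Average order: Σ_{n ≤ x} φ(n) ~ (3/π²) x². For x = 150, (3/π²)·150² ≈ 6839.18.)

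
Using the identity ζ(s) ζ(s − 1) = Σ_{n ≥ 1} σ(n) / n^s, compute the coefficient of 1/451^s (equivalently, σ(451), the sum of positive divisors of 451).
σ(451) = 504

In the product (Σ m^0/m^s)(Σ k / k^s) = Σ (Σ_{d | n} d) / n^s, the coefficient of 1/n^s is σ(n) = Σ_{d | n} d. For n = 451, divisors are [1, 11, 41, 451]; summing: σ(451) = 504.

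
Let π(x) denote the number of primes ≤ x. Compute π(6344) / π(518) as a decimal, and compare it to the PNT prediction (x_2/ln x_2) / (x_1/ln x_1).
π(6344)/π(518) = 826/97 ≈ 8.5155;  PNT prediction ≈ 8.7426.

π(518) = 97 and π(6344) = 826, so π(6344)/π(518) ≈ 8.5155. The PNT-predicted ratio is (6344/ln(6344)) / (518/ln(518)) ≈ 8.7426. The two agree to within a few percent, as expected.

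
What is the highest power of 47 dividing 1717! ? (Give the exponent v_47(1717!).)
v_47(1717!) = 36

Legendre's formula: v_p(n!) = Σ_{k ≥ 1} ⌊n / p^k⌋. For p = 47, n = 1717, the terms are:
  ⌊1717/47^1⌋ = ⌊1717/47⌋ = 36
(the next term ⌊1717/47^2⌋ = 0, terminating the sum). Summing: v_47(1717!) = 36 = 36.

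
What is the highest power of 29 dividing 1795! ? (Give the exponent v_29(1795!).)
v_29(1795!) = 63

Legendre's formula: v_p(n!) = Σ_{k ≥ 1} ⌊n / p^k⌋. For p = 29, n = 1795, the terms are:
  ⌊1795/29^1⌋ = ⌊1795/29⌋ = 61
  ⌊1795/29^2⌋ = ⌊1795/841⌋ = 2
(the next term ⌊1795/29^3⌋ = 0, terminating the sum). Summing: v_29(1795!) = 61 + 2 = 63.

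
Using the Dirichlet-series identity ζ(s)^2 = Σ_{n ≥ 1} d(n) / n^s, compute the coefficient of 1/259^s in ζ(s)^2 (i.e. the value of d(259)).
d(259) = 4

ζ(s)^2 = (Σ 1/m^s)(Σ 1/k^s). The coefficient of 1/n^s in the product is the number of ordered pairs (m, k) with mk = n, which equals d(n). For n = 259, divisors are [1, 7, 37, 259], so d(259) = 4.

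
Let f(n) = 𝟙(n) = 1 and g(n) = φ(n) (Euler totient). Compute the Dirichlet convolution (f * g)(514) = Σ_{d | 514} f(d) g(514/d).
(𝟙 * φ)(514) = 514

Divisors of 514: [1, 2, 257, 514]. For each d | 514:
  d = 1: 𝟙(1) · φ(514/1) = 1 · 256 = 256
  d = 2: 𝟙(2) · φ(514/2) = 1 · 256 = 256
  d = 257: 𝟙(257) · φ(514/257) = 1 · 1 = 1
  d = 514: 𝟙(514) · φ(514/514) = 1 · 1 = 1
Summing: (𝟙 * φ)(514) = 256 + 256 + 1 + 1 = 514.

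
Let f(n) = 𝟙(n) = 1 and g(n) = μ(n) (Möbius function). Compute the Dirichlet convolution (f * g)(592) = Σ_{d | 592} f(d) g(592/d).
(𝟙 * μ)(592) = 0

Divisors of 592: [1, 2, 4, 8, 16, 37, 74, 148, 296, 592]. For each d | 592:
  d = 1: 𝟙(1) · μ(592/1) = 1 · 0 = 0
  d = 2: 𝟙(2) · μ(592/2) = 1 · 0 = 0
  d = 4: 𝟙(4) · μ(592/4) = 1 · 0 = 0
  d = 8: 𝟙(8) · μ(592/8) = 1 · 1 = 1
  d = 16: 𝟙(16) · μ(592/16) = 1 · -1 = -1
  d = 37: 𝟙(37) · μ(592/37) = 1 · 0 = 0
  d = 74: 𝟙(74) · μ(592/74) = 1 · 0 = 0
  d = 148: 𝟙(148) · μ(592/148) = 1 · 0 = 0
  d = 296: 𝟙(296) · μ(592/296) = 1 · -1 = -1
  d = 592: 𝟙(592) · μ(592/592) = 1 · 1 = 1
Summing: (𝟙 * μ)(592) = 0 + 0 + 0 + 1 + -1 + 0 + 0 + 0 + -1 + 1 = 0.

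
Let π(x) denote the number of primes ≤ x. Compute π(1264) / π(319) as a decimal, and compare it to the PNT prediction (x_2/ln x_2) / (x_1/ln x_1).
π(1264)/π(319) = 205/66 ≈ 3.1061;  PNT prediction ≈ 3.1985.

π(319) = 66 and π(1264) = 205, so π(1264)/π(319) ≈ 3.1061. The PNT-predicted ratio is (1264/ln(1264)) / (319/ln(319)) ≈ 3.1985. The two agree to within a few percent, as expected.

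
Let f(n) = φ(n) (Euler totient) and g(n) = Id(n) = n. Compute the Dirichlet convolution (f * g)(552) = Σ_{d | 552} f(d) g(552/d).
(φ * Id)(552) = 4500

Divisors of 552: [1, 2, 3, 4, 6, 8, 12, 23, 24, 46, 69, 92, 138, 184, 276, 552]. For each d | 552:
  d = 1: φ(1) · Id(552/1) = 1 · 552 = 552
  d = 2: φ(2) · Id(552/2) = 1 · 276 = 276
  d = 3: φ(3) · Id(552/3) = 2 · 184 = 368
  d = 4: φ(4) · Id(552/4) = 2 · 138 = 276
  d = 6: φ(6) · Id(552/6) = 2 · 92 = 184
  d = 8: φ(8) · Id(552/8) = 4 · 69 = 276
  d = 12: φ(12) · Id(552/12) = 4 · 46 = 184
  d = 23: φ(23) · Id(552/23) = 22 · 24 = 528
  d = 24: φ(24) · Id(552/24) = 8 · 23 = 184
  d = 46: φ(46) · Id(552/46) = 22 · 12 = 264
  d = 69: φ(69) · Id(552/69) = 44 · 8 = 352
  d = 92: φ(92) · Id(552/92) = 44 · 6 = 264
  d = 138: φ(138) · Id(552/138) = 44 · 4 = 176
  d = 184: φ(184) · Id(552/184) = 88 · 3 = 264
  d = 276: φ(276) · Id(552/276) = 88 · 2 = 176
  d = 552: φ(552) · Id(552/552) = 176 · 1 = 176
Summing: (φ * Id)(552) = 552 + 276 + 368 + 276 + 184 + 276 + 184 + 528 + 184 + 264 + 352 + 264 + 176 + 264 + 176 + 176 = 4500.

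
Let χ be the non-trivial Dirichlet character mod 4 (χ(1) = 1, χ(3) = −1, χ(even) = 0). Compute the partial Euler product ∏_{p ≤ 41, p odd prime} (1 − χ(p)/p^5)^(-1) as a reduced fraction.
∏ = 2449833118514487245037270279578697936523547754609244055/2459282078368399313476102819527391821460157994301915136

The odd primes p ≤ 41 are [3, 5, 7, 11, 13, 17, 19, 23, 29, 31, 37, 41]. For each, χ(p) = 1 if p ≡ 1 mod 4, χ(p) = −1 if p ≡ 3 mod 4. Taking (1 − χ(p)/p^5)^(-1) = p^5/(p^5 − χ(p)): (1 − (-1)/3^5)^(-1) · (1 − (1)/5^5)^(-1) · (1 − (-1)/7^5)^(-1) · (1 − (-1)/11^5)^(-1) · (1 − (1)/13^5)^(-1) · (1 − (1)/17^5)^(-1) · (1 − (-1)/19^5)^(-1) · (1 − (-1)/23^5)^(-1) · (1 − (1)/29^5)^(-1) · (1 − (-1)/31^5)^(-1) · (1 − (1)/37^5)^(-1) · (1 − (1)/41^5)^(-1) = 2449833118514487245037270279578697936523547754609244055/2459282078368399313476102819527391821460157994301915136.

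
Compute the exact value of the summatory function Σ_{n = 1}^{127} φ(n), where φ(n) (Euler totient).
Σ_{n ≤ 127} φ(n) = 4958

Compute φ(n) for each 1 ≤ n ≤ 127: φ(1) = 1, φ(2) = 1, φ(3) = 2, φ(4) = 2, φ(5) = 4, φ(6) = 2, φ(7) = 6, φ(8) = 4, φ(9) = 6, φ(10) = 4, φ(11) = 10, φ(12) = 4, φ(13) = 12, φ(14) = 6, φ(15) = 8, φ(16) = 8, φ(17) = 16, φ(18) = 6, φ(19) = 18, φ(20) = 8, φ(21) = 12, φ(22) = 10, φ(23) = 22, φ(24) = 8, φ(25) = 20, φ(26) = 12, φ(27) = 18, φ(28) = 12, φ(29) = 28, φ(30) = 8, φ(31) = 30, φ(32) = 16, φ(33) = 20, φ(34) = 16, φ(35) = 24, φ(36) = 12, φ(37) = 36, φ(38) = 18, φ(39) = 24, φ(40) = 16, φ(41) = 40, φ(42) = 12, φ(43) = 42, φ(44) = 20, φ(45) = 24, φ(46) = 22, φ(47) = 46, φ(48) = 16, φ(49) = 42, φ(50) = 20, φ(51) = 32, φ(52) = 24, φ(53) = 52, φ(54) = 18, φ(55) = 40, φ(56) = 24, φ(57) = 36, φ(58) = 28, φ(59) = 58, φ(60) = 16, φ(61) = 60, φ(62) = 30, φ(63) = 36, φ(64) = 32, φ(65) = 48, φ(66) = 20, φ(67) = 66, φ(68) = 32, φ(69) = 44, φ(70) = 24, φ(71) = 70, φ(72) = 24, φ(73) = 72, φ(74) = 36, φ(75) = 40, φ(76) = 36, φ(77) = 60, φ(78) = 24, φ(79) = 78, φ(80) = 32, φ(81) = 54, φ(82) = 40, φ(83) = 82, φ(84) = 24, φ(85) = 64, φ(86) = 42, φ(87) = 56, φ(88) = 40, φ(89) = 88, φ(90) = 24, φ(91) = 72, φ(92) = 44, φ(93) = 60, φ(94) = 46, φ(95) = 72, φ(96) = 32, φ(97) = 96, φ(98) = 42, φ(99) = 60, φ(100) = 40, φ(101) = 100, φ(102) = 32, φ(103) = 102, φ(104) = 48, φ(105) = 48, φ(106) = 52, φ(107) = 106, φ(108) = 36, φ(109) = 108, φ(110) = 40, φ(111) = 72, φ(112) = 48, φ(113) = 112, φ(114) = 36, φ(115) = 88, φ(116) = 56, φ(117) = 72, φ(118) = 58, φ(119) = 96, φ(120) = 32, φ(121) = 110, φ(122) = 60, φ(123) = 80, φ(124) = 60, φ(125) = 100, φ(126) = 36, φ(127) = 126. Summing all 127 values: 4958. (Average order: Σ_{n ≤ x} φ(n) ~ (3/π²) x². For x = 127, (3/π²)·127² ≈ 4902.63.)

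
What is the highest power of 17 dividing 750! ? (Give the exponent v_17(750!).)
v_17(750!) = 46

Legendre's formula: v_p(n!) = Σ_{k ≥ 1} ⌊n / p^k⌋. For p = 17, n = 750, the terms are:
  ⌊750/17^1⌋ = ⌊750/17⌋ = 44
  ⌊750/17^2⌋ = ⌊750/289⌋ = 2
(the next term ⌊750/17^3⌋ = 0, terminating the sum). Summing: v_17(750!) = 44 + 2 = 46.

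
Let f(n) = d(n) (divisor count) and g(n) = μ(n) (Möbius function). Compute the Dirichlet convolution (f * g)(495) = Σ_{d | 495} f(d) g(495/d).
(d * μ)(495) = 1

Divisors of 495: [1, 3, 5, 9, 11, 15, 33, 45, 55, 99, 165, 495]. For each d | 495:
  d = 1: d(1) · μ(495/1) = 1 · 0 = 0
  d = 3: d(3) · μ(495/3) = 2 · -1 = -2
  d = 5: d(5) · μ(495/5) = 2 · 0 = 0
  d = 9: d(9) · μ(495/9) = 3 · 1 = 3
  d = 11: d(11) · μ(495/11) = 2 · 0 = 0
  d = 15: d(15) · μ(495/15) = 4 · 1 = 4
  d = 33: d(33) · μ(495/33) = 4 · 1 = 4
  d = 45: d(45) · μ(495/45) = 6 · -1 = -6
  d = 55: d(55) · μ(495/55) = 4 · 0 = 0
  d = 99: d(99) · μ(495/99) = 6 · -1 = -6
  d = 165: d(165) · μ(495/165) = 8 · -1 = -8
  d = 495: d(495) · μ(495/495) = 12 · 1 = 12
Summing: (d * μ)(495) = 0 + -2 + 0 + 3 + 0 + 4 + 4 + -6 + 0 + -6 + -8 + 12 = 1.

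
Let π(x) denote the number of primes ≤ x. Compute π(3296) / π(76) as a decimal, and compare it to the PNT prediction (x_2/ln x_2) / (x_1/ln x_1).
π(3296)/π(76) = 462/21 ≈ 22.0000;  PNT prediction ≈ 23.1860.

π(76) = 21 and π(3296) = 462, so π(3296)/π(76) ≈ 22.0000. The PNT-predicted ratio is (3296/ln(3296)) / (76/ln(76)) ≈ 23.1860. The two agree to within a few percent, as expected.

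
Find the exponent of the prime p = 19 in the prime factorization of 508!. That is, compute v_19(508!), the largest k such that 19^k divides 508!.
v_19(508!) = 27

Legendre's formula: v_p(n!) = Σ_{k ≥ 1} ⌊n / p^k⌋. For p = 19, n = 508, the terms are:
  ⌊508/19^1⌋ = ⌊508/19⌋ = 26
  ⌊508/19^2⌋ = ⌊508/361⌋ = 1
(the next term ⌊508/19^3⌋ = 0, terminating the sum). Summing: v_19(508!) = 26 + 1 = 27.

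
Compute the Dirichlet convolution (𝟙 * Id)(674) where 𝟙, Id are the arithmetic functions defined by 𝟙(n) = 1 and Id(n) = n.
(𝟙 * Id)(674) = 1014

Divisors of 674: [1, 2, 337, 674]. For each d | 674:
  d = 1: 𝟙(1) · Id(674/1) = 1 · 674 = 674
  d = 2: 𝟙(2) · Id(674/2) = 1 · 337 = 337
  d = 337: 𝟙(337) · Id(674/337) = 1 · 2 = 2
  d = 674: 𝟙(674) · Id(674/674) = 1 · 1 = 1
Summing: (𝟙 * Id)(674) = 674 + 337 + 2 + 1 = 1014.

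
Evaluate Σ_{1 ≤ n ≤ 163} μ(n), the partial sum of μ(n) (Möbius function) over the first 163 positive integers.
Σ_{n ≤ 163} μ(n) = 0

Compute μ(n) for each 1 ≤ n ≤ 163: μ(1) = 1, μ(2) = -1, μ(3) = -1, μ(4) = 0, μ(5) = -1, μ(6) = 1, μ(7) = -1, μ(8) = 0, μ(9) = 0, μ(10) = 1, μ(11) = -1, μ(12) = 0, μ(13) = -1, μ(14) = 1, μ(15) = 1, μ(16) = 0, μ(17) = -1, μ(18) = 0, μ(19) = -1, μ(20) = 0, μ(21) = 1, μ(22) = 1, μ(23) = -1, μ(24) = 0, μ(25) = 0, μ(26) = 1, μ(27) = 0, μ(28) = 0, μ(29) = -1, μ(30) = -1, μ(31) = -1, μ(32) = 0, μ(33) = 1, μ(34) = 1, μ(35) = 1, μ(36) = 0, μ(37) = -1, μ(38) = 1, μ(39) = 1, μ(40) = 0, μ(41) = -1, μ(42) = -1, μ(43) = -1, μ(44) = 0, μ(45) = 0, μ(46) = 1, μ(47) = -1, μ(48) = 0, μ(49) = 0, μ(50) = 0, μ(51) = 1, μ(52) = 0, μ(53) = -1, μ(54) = 0, μ(55) = 1, μ(56) = 0, μ(57) = 1, μ(58) = 1, μ(59) = -1, μ(60) = 0, μ(61) = -1, μ(62) = 1, μ(63) = 0, μ(64) = 0, μ(65) = 1, μ(66) = -1, μ(67) = -1, μ(68) = 0, μ(69) = 1, μ(70) = -1, μ(71) = -1, μ(72) = 0, μ(73) = -1, μ(74) = 1, μ(75) = 0, μ(76) = 0, μ(77) = 1, μ(78) = -1, μ(79) = -1, μ(80) = 0, μ(81) = 0, μ(82) = 1, μ(83) = -1, μ(84) = 0, μ(85) = 1, μ(86) = 1, μ(87) = 1, μ(88) = 0, μ(89) = -1, μ(90) = 0, μ(91) = 1, μ(92) = 0, μ(93) = 1, μ(94) = 1, μ(95) = 1, μ(96) = 0, μ(97) = -1, μ(98) = 0, μ(99) = 0, μ(100) = 0, μ(101) = -1, μ(102) = -1, μ(103) = -1, μ(104) = 0, μ(105) = -1, μ(106) = 1, μ(107) = -1, μ(108) = 0, μ(109) = -1, μ(110) = -1, μ(111) = 1, μ(112) = 0, μ(113) = -1, μ(114) = -1, μ(115) = 1, μ(116) = 0, μ(117) = 0, μ(118) = 1, μ(119) = 1, μ(120) = 0, μ(121) = 0, μ(122) = 1, μ(123) = 1, μ(124) = 0, μ(125) = 0, μ(126) = 0, μ(127) = -1, μ(128) = 0, μ(129) = 1, μ(130) = -1, μ(131) = -1, μ(132) = 0, μ(133) = 1, μ(134) = 1, μ(135) = 0, μ(136) = 0, μ(137) = -1, μ(138) = -1, μ(139) = -1, μ(140) = 0, μ(141) = 1, μ(142) = 1, μ(143) = 1, μ(144) = 0, μ(145) = 1, μ(146) = 1, μ(147) = 0, μ(148) = 0, μ(149) = -1, μ(150) = 0, μ(151) = -1, μ(152) = 0, μ(153) = 0, μ(154) = -1, μ(155) = 1, μ(156) = 0, μ(157) = -1, μ(158) = 1, μ(159) = 1, μ(160) = 0, μ(161) = 1, μ(162) = 0, μ(163) = -1. Summing all 163 values: 0. (Mertens function M(x) = Σ_{n ≤ x} μ(n); on average M(x) should be small (PNT ⟺ M(x) = o(x)).)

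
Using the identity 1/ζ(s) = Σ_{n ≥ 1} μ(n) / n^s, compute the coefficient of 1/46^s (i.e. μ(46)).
μ(46) = 1

Factor n = 46 = 2 · 23. μ(n) = 0 if any exponent ≥ 2 (not squarefree); otherwise μ(n) = (−1)^{ω(n)} where ω(n) is the number of distinct prime factors. Applying: μ(46) = 1.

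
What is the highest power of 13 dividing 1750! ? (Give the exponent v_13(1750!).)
v_13(1750!) = 144

Legendre's formula: v_p(n!) = Σ_{k ≥ 1} ⌊n / p^k⌋. For p = 13, n = 1750, the terms are:
  ⌊1750/13^1⌋ = ⌊1750/13⌋ = 134
  ⌊1750/13^2⌋ = ⌊1750/169⌋ = 10
(the next term ⌊1750/13^3⌋ = 0, terminating the sum). Summing: v_13(1750!) = 134 + 10 = 144.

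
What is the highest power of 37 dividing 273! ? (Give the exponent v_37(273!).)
v_37(273!) = 7

Legendre's formula: v_p(n!) = Σ_{k ≥ 1} ⌊n / p^k⌋. For p = 37, n = 273, the terms are:
  ⌊273/37^1⌋ = ⌊273/37⌋ = 7
(the next term ⌊273/37^2⌋ = 0, terminating the sum). Summing: v_37(273!) = 7 = 7.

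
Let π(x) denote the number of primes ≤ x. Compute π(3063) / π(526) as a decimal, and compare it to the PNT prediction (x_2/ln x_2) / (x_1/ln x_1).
π(3063)/π(526) = 438/99 ≈ 4.4242;  PNT prediction ≈ 4.5451.

π(526) = 99 and π(3063) = 438, so π(3063)/π(526) ≈ 4.4242. The PNT-predicted ratio is (3063/ln(3063)) / (526/ln(526)) ≈ 4.5451. The two agree to within a few percent, as expected.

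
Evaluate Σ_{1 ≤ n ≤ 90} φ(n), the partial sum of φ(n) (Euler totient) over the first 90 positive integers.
Σ_{n ≤ 90} φ(n) = 2480

Compute φ(n) for each 1 ≤ n ≤ 90: φ(1) = 1, φ(2) = 1, φ(3) = 2, φ(4) = 2, φ(5) = 4, φ(6) = 2, φ(7) = 6, φ(8) = 4, φ(9) = 6, φ(10) = 4, φ(11) = 10, φ(12) = 4, φ(13) = 12, φ(14) = 6, φ(15) = 8, φ(16) = 8, φ(17) = 16, φ(18) = 6, φ(19) = 18, φ(20) = 8, φ(21) = 12, φ(22) = 10, φ(23) = 22, φ(24) = 8, φ(25) = 20, φ(26) = 12, φ(27) = 18, φ(28) = 12, φ(29) = 28, φ(30) = 8, φ(31) = 30, φ(32) = 16, φ(33) = 20, φ(34) = 16, φ(35) = 24, φ(36) = 12, φ(37) = 36, φ(38) = 18, φ(39) = 24, φ(40) = 16, φ(41) = 40, φ(42) = 12, φ(43) = 42, φ(44) = 20, φ(45) = 24, φ(46) = 22, φ(47) = 46, φ(48) = 16, φ(49) = 42, φ(50) = 20, φ(51) = 32, φ(52) = 24, φ(53) = 52, φ(54) = 18, φ(55) = 40, φ(56) = 24, φ(57) = 36, φ(58) = 28, φ(59) = 58, φ(60) = 16, φ(61) = 60, φ(62) = 30, φ(63) = 36, φ(64) = 32, φ(65) = 48, φ(66) = 20, φ(67) = 66, φ(68) = 32, φ(69) = 44, φ(70) = 24, φ(71) = 70, φ(72) = 24, φ(73) = 72, φ(74) = 36, φ(75) = 40, φ(76) = 36, φ(77) = 60, φ(78) = 24, φ(79) = 78, φ(80) = 32, φ(81) = 54, φ(82) = 40, φ(83) = 82, φ(84) = 24, φ(85) = 64, φ(86) = 42, φ(87) = 56, φ(88) = 40, φ(89) = 88, φ(90) = 24. Summing all 90 values: 2480. (Average order: Σ_{n ≤ x} φ(n) ~ (3/π²) x². For x = 90, (3/π²)·90² ≈ 2462.10.)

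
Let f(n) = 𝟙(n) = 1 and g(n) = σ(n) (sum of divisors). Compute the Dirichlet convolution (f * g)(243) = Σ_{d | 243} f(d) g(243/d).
(𝟙 * σ)(243) = 543

Divisors of 243: [1, 3, 9, 27, 81, 243]. For each d | 243:
  d = 1: 𝟙(1) · σ(243/1) = 1 · 364 = 364
  d = 3: 𝟙(3) · σ(243/3) = 1 · 121 = 121
  d = 9: 𝟙(9) · σ(243/9) = 1 · 40 = 40
  d = 27: 𝟙(27) · σ(243/27) = 1 · 13 = 13
  d = 81: 𝟙(81) · σ(243/81) = 1 · 4 = 4
  d = 243: 𝟙(243) · σ(243/243) = 1 · 1 = 1
Summing: (𝟙 * σ)(243) = 364 + 121 + 40 + 13 + 4 + 1 = 543.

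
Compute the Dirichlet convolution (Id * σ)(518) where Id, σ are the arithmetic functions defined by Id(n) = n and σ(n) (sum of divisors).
(Id * σ)(518) = 5625

Divisors of 518: [1, 2, 7, 14, 37, 74, 259, 518]. For each d | 518:
  d = 1: Id(1) · σ(518/1) = 1 · 912 = 912
  d = 2: Id(2) · σ(518/2) = 2 · 304 = 608
  d = 7: Id(7) · σ(518/7) = 7 · 114 = 798
  d = 14: Id(14) · σ(518/14) = 14 · 38 = 532
  d = 37: Id(37) · σ(518/37) = 37 · 24 = 888
  d = 74: Id(74) · σ(518/74) = 74 · 8 = 592
  d = 259: Id(259) · σ(518/259) = 259 · 3 = 777
  d = 518: Id(518) · σ(518/518) = 518 · 1 = 518
Summing: (Id * σ)(518) = 912 + 608 + 798 + 532 + 888 + 592 + 777 + 518 = 5625.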